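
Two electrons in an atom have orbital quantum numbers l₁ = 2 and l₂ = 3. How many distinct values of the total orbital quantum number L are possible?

L runs from |2 − 3| = 1 to 2 + 3 = 5.
Allowed values: L = 1, 2, 3, 4, 5.
That is 5 values.

5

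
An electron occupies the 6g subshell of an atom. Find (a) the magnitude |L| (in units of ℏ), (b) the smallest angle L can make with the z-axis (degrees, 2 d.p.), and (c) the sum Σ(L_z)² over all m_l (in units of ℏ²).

The 6g subshell has l = 4.
|L| = ℏ√(4·5) = 2√5 ℏ ≈ 4.472ℏ.
cos θ_min = 4/√20, so θ_min ≈ 26.57°.
Σ m_l² = 60, so Σ(L_z)² = 60 ℏ².

|L| = 2√5 ℏ ≈ 4.472ℏ; θ_min ≈ 26.57°; Σ(L_z)² = 60 ℏ²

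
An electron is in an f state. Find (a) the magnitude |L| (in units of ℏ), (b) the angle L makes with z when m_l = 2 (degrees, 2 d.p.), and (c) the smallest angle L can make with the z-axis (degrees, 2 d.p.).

F corresponds to l = 3.
|L| = ℏ√(3·4) = 2√3 ℏ ≈ 3.464ℏ.
For m_l = 2: cos θ = 2/√12, θ ≈ 54.74°.
cos θ_min = 3/√12, so θ_min ≈ 30.00°.

|L| = 2√3 ℏ ≈ 3.464ℏ; θ(m_l=2) ≈ 54.74°; θ_min ≈ 30.00°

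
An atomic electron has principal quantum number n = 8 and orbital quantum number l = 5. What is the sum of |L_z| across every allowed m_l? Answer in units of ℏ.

Σ|L_z| = 30 ℏ

m_l ∈ {-5, -4, -3, -2, -1, 0, 1, 2, 3, 4, 5}.
Σ|m_l| = 2·5(5+1)/2 = 30.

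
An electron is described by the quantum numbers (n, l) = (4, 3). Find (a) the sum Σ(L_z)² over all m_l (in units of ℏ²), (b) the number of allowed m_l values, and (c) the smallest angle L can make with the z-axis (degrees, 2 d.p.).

Σ m_l² = 28, so Σ(L_z)² = 28 ℏ².
There are 2l+1 = 7 values of m_l.
cos θ_min = 3/√12, so θ_min ≈ 30.00°.

Σ(L_z)² = 28 ℏ²; 7 values; θ_min ≈ 30.00°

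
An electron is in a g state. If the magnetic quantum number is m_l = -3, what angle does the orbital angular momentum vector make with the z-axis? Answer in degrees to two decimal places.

θ ≈ 132.13°

A g state has l = 4.
|L|² = l(l+1)ℏ² = 20ℏ², so |L| = 2√5 ℏ.
L_z = m_l ℏ = −3ℏ.
cos θ = L_z/|L| = -3/√20, so θ ≈ 132.13°.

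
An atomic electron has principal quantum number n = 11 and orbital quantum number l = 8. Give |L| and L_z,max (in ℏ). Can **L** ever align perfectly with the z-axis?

|L| = 6√2 ℏ ≈ 8.4853ℏ, while L_z,max = lℏ = 8ℏ.
Since |L| > L_z,max, the vector can never point exactly along z; the closest it comes is θ_min = arccos(8/√72) ≈ 19.5°.

No: L_z,max = 8ℏ < |L| = 6√2 ℏ ≈ 8.485ℏ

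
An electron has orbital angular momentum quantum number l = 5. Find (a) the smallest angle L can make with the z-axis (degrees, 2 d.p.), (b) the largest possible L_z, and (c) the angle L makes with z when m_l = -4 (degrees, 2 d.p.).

cos θ_min = 5/√30, so θ_min ≈ 24.09°.
L_z,max = lℏ = 5ℏ.
For m_l = -4: cos θ = -4/√30, θ ≈ 136.91°.

θ_min ≈ 24.09°; L_z,max = 5ℏ; θ(m_l=-4) ≈ 136.91°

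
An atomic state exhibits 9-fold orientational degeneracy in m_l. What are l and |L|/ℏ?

2l + 1 = 9 ⇒ l = 4.
|L| = ℏ√(l(l+1)) = ℏ√(4·5) = 2√5 ℏ.

l = 4, |L| = 2√5 ℏ ≈ 4.472ℏ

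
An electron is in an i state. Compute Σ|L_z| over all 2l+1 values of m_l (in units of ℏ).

An i state has l = 6.
The allowed m_l values are -6, -5, -4, -3, -2, -1, 0, 1, 2, 3, 4, 5, 6.
Σ|m_l| = l(l+1) = 42.

Σ|L_z| = 42 ℏ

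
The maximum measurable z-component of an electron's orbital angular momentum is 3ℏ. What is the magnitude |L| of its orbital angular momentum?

|L| = 2√3 ℏ ≈ 3.464ℏ

The maximum L_z equals lℏ, giving l = 3.
Then |L| = ℏ√(3·4) = 2√3 ℏ.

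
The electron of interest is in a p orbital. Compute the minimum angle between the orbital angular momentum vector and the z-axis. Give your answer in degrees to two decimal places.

θ_min ≈ 45.00°

For a p orbital, l = 1.
|L|² = l(l+1)ℏ² = 2ℏ², so |L| = √2 ℏ.
The smallest angle corresponds to the largest L_z, i.e. m_l = l = 1, giving L_z = 1ℏ.
cos θ_min = 1/√2, so θ_min ≈ 45.00°.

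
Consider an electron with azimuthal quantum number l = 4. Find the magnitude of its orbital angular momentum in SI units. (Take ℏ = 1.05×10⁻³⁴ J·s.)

|L| = 4.70×10⁻³⁴ J·s

|L| = ℏ√(l(l+1)) = ℏ√(4·5) = 2√5 ℏ
Numerically, |L| = 4.472 × (1.05×10⁻³⁴ J·s) = 4.70×10⁻³⁴ J·s.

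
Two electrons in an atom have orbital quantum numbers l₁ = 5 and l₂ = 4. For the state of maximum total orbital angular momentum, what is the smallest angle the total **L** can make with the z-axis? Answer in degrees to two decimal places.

Angular momentum addition gives L = |l₁ − l₂|, …, l₁ + l₂.
L ∈ {1, 2, 3, 4, 5, 6, 7, 8, 9}.
The maximum is L = 9, with |L_tot| = ℏ√(9·10) = 3√10 ℏ.
The minimum angle with z is arccos(9/√90) ≈ 18.43°.

θ_min ≈ 18.43°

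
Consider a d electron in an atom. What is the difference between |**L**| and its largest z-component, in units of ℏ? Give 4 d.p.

|L| − L_z,max ≈ 0.4495ℏ

For a d orbital, l = 2.
|L| = √6 ℏ ≈ 2.4495ℏ, while L_z,max = lℏ = 2ℏ.
The difference is (√6 − 2)ℏ ≈ 0.4495ℏ.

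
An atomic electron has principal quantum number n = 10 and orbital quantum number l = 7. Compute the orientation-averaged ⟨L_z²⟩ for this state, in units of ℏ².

⟨L_z²⟩ = 18.67 ℏ²

m_l ∈ {-7, -6, -5, -4, -3, -2, -1, 0, 1, 2, 3, 4, 5, 6, 7}.
Average of L_z² over 15 states: 280/15 ℏ² = 18.67 ℏ².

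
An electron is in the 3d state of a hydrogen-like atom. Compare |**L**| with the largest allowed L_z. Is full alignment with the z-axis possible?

The 3d subshell has l = 2.
|L| = √6 ℏ ≈ 2.4495ℏ, while L_z,max = lℏ = 2ℏ.
Since |L| > L_z,max, the vector can never point exactly along z; the closest it comes is θ_min = arccos(2/√6) ≈ 35.3°.

No: L_z,max = 2ℏ < |L| = √6 ℏ ≈ 2.449ℏ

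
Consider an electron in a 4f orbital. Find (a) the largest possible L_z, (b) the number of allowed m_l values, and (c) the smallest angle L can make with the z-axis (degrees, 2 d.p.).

L_z,max = 3ℏ; 7 values; θ_min ≈ 30.00°

The 4f subshell has l = 3.
L_z,max = lℏ = 3ℏ.
There are 2l+1 = 7 values of m_l.
cos θ_min = 3/√12, so θ_min ≈ 30.00°.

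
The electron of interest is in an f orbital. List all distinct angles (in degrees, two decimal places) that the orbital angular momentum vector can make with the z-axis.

θ ∈ {30.00°, 54.74°, 73.22°, 90.00°, 106.78°, 125.26°, 150.00°}

For an f orbital, l = 3.
|L| = √(l(l+1)) ℏ = 2√3 ℏ.
cos θ = m_l/√12 for each m_l ∈ {-3, -2, -1, 0, 1, 2, 3}.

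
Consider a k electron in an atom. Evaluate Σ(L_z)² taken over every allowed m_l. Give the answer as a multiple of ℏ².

The letter k corresponds to l = 7.
m_l runs from −7 to 7, i.e. {-7, -6, -5, -4, -3, -2, -1, 0, 1, 2, 3, 4, 5, 6, 7}.
Σ m_l² = l(l+1)(2l+1)/3 = 7·8·15/3 = 280.

Σ(L_z)² = 280 ℏ²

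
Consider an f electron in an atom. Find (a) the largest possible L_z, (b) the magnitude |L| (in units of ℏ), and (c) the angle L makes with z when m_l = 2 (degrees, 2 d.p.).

An f state has l = 3.
L_z,max = lℏ = 3ℏ.
|L| = ℏ√(3·4) = 2√3 ℏ ≈ 3.464ℏ.
For m_l = 2: cos θ = 2/√12, θ ≈ 54.74°.

L_z,max = 3ℏ; |L| = 2√3 ℏ ≈ 3.464ℏ; θ(m_l=2) ≈ 54.74°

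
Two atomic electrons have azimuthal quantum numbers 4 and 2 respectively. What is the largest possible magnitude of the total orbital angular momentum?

|L_tot|_max = √42 ℏ ≈ 6.481ℏ

The total orbital quantum number L ranges from |l₁ − l₂| to l₁ + l₂ in integer steps.
So L can be 2, 3, 4, 5, 6.
The largest magnitude corresponds to L = 6: |L_tot| = ℏ√(6·7) = √42 ℏ.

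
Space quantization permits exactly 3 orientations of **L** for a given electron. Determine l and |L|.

3 = 2l + 1, so l = (3−1)/2 = 1.
|L| = ℏ√(l(l+1)) = ℏ√(1·2) = √2 ℏ.

l = 1, |L| = √2 ℏ ≈ 1.414ℏ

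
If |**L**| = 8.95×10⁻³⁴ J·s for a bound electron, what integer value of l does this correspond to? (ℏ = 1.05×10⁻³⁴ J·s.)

Dividing by ℏ: |L|/ℏ ≈ 8.524.
l(l+1) ≈ 8.524² ≈ 72.66, so l = 8.

l = 8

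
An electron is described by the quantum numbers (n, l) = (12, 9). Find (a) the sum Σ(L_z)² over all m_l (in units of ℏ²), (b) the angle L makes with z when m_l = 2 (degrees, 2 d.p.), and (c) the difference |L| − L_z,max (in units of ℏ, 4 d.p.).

Σ m_l² = 570, so Σ(L_z)² = 570 ℏ².
For m_l = 2: cos θ = 2/√90, θ ≈ 77.83°.
|L| − L_z,max = (3√10 − 9)ℏ ≈ 0.4868ℏ.

Σ(L_z)² = 570 ℏ²; θ(m_l=2) ≈ 77.83°; |L|−L_z,max ≈ 0.4868ℏ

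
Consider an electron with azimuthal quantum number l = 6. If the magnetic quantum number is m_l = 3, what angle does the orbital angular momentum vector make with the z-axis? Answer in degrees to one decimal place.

θ ≈ 62.4°

|L| = ℏ√(l(l+1)) = √42 ℏ.
L_z = m_l ℏ = 3ℏ.
cos θ = L_z/|L| = 3/√42, so θ ≈ 62.4°.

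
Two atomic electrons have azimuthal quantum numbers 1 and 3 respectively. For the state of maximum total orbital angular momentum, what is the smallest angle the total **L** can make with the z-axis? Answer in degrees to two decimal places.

θ_min ≈ 26.57°

By the triangle rule, |l₁ − l₂| ≤ L ≤ l₁ + l₂.
L ∈ {2, 3, 4}.
The maximum is L = 4, with |L_tot| = ℏ√(4·5) = 2√5 ℏ.
The minimum angle with z is arccos(4/√20) ≈ 26.57°.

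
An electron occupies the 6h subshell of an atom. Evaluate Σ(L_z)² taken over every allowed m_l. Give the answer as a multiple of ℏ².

6h means n = 6, l = 5.
m_l ∈ {-5, -4, -3, -2, -1, 0, 1, 2, 3, 4, 5}.
Summing m² from −5 to 5: Σ m_l² = 110.

Σ(L_z)² = 110 ℏ²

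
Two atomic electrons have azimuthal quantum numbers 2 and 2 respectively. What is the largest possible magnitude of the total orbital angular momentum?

|L_tot|_max = 2√5 ℏ ≈ 4.472ℏ

By the triangle rule, |l₁ − l₂| ≤ L ≤ l₁ + l₂.
L ∈ {0, 1, 2, 3, 4}.
The largest magnitude corresponds to L = 4: |L_tot| = ℏ√(4·5) = 2√5 ℏ.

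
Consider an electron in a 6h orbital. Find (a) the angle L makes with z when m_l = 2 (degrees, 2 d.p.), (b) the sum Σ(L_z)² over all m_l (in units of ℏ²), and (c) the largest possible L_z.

The 6h subshell has l = 5.
For m_l = 2: cos θ = 2/√30, θ ≈ 68.58°.
Σ m_l² = 110, so Σ(L_z)² = 110 ℏ².
L_z,max = lℏ = 5ℏ.

θ(m_l=2) ≈ 68.58°; Σ(L_z)² = 110 ℏ²; L_z,max = 5ℏ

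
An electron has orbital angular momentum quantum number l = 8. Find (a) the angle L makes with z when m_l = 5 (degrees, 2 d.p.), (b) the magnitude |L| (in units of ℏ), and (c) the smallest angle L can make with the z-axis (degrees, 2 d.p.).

For m_l = 5: cos θ = 5/√72, θ ≈ 53.90°.
|L| = ℏ√(8·9) = 6√2 ℏ ≈ 8.485ℏ.
cos θ_min = 8/√72, so θ_min ≈ 19.47°.

θ(m_l=5) ≈ 53.90°; |L| = 6√2 ℏ ≈ 8.485ℏ; θ_min ≈ 19.47°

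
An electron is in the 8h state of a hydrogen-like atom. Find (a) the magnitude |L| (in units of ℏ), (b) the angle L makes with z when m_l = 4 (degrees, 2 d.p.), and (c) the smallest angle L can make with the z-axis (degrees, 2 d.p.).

8h means n = 8, l = 5.
|L| = ℏ√(5·6) = √30 ℏ ≈ 5.477ℏ.
For m_l = 4: cos θ = 4/√30, θ ≈ 43.09°.
cos θ_min = 5/√30, so θ_min ≈ 24.09°.

|L| = √30 ℏ ≈ 5.477ℏ; θ(m_l=4) ≈ 43.09°; θ_min ≈ 24.09°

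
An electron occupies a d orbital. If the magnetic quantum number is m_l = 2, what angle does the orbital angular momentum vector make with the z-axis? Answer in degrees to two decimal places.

θ ≈ 35.26°

For a d orbital, l = 2.
|L| = ℏ√(l(l+1)) = √6 ℏ.
L_z = m_l ℏ = 2ℏ.
cos θ = L_z/|L| = 2/√6, so θ ≈ 35.26°.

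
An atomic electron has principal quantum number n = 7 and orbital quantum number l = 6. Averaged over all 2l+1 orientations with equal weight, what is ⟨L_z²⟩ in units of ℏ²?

m_l runs from −6 to 6, i.e. {-6, -5, -4, -3, -2, -1, 0, 1, 2, 3, 4, 5, 6}.
⟨L_z²⟩ = ℏ²·l(l+1)/3 = 14ℏ².

⟨L_z²⟩ = 14 ℏ²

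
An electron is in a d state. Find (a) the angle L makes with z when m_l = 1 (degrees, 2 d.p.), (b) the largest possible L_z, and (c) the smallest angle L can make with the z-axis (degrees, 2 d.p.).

A d state has l = 2.
For m_l = 1: cos θ = 1/√6, θ ≈ 65.91°.
L_z,max = lℏ = 2ℏ.
cos θ_min = 2/√6, so θ_min ≈ 35.26°.

θ(m_l=1) ≈ 65.91°; L_z,max = 2ℏ; θ_min ≈ 35.26°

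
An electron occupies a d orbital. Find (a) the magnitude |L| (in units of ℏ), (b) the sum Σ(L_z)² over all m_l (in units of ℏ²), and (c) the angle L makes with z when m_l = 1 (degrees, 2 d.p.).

A d state has l = 2.
|L| = ℏ√(2·3) = √6 ℏ ≈ 2.449ℏ.
Σ m_l² = 10, so Σ(L_z)² = 10 ℏ².
For m_l = 1: cos θ = 1/√6, θ ≈ 65.91°.

|L| = √6 ℏ ≈ 2.449ℏ; Σ(L_z)² = 10 ℏ²; θ(m_l=1) ≈ 65.91°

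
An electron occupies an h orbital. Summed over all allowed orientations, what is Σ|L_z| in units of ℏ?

For an h orbital, l = 5.
m_l runs from −5 to 5, i.e. {-5, -4, -3, -2, -1, 0, 1, 2, 3, 4, 5}.
Σ|m_l| = l(l+1) = 30.

Σ|L_z| = 30 ℏ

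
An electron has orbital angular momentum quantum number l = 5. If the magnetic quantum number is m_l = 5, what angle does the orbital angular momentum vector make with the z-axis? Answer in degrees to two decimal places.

|L| = √(l(l+1)) ℏ = √30 ℏ.
L_z = m_l ℏ = 5ℏ.
cos θ = L_z/|L| = 5/√30, so θ ≈ 24.09°.

θ ≈ 24.09°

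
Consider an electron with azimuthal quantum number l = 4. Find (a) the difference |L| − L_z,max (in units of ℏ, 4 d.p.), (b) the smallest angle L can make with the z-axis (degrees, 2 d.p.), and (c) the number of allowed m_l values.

|L| − L_z,max = (2√5 − 4)ℏ ≈ 0.4721ℏ.
cos θ_min = 4/√20, so θ_min ≈ 26.57°.
There are 2l+1 = 9 values of m_l.

|L|−L_z,max ≈ 0.4721ℏ; θ_min ≈ 26.57°; 9 values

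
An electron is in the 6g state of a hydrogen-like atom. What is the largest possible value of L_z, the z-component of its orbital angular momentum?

L_z,max = 4ℏ

The 6g subshell has l = 4.
L_z = m_l ℏ with m_l ∈ {−4, …, 4}; the maximum is m_l = 4.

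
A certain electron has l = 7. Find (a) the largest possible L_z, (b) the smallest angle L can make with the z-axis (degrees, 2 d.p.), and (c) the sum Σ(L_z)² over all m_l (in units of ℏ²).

L_z,max = 7ℏ; θ_min ≈ 20.70°; Σ(L_z)² = 280 ℏ²

L_z,max = lℏ = 7ℏ.
cos θ_min = 7/√56, so θ_min ≈ 20.70°.
Σ m_l² = 280, so Σ(L_z)² = 280 ℏ².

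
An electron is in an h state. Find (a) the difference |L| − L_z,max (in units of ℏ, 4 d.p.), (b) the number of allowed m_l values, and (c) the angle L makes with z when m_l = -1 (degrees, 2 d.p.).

|L|−L_z,max ≈ 0.4772ℏ; 11 values; θ(m_l=-1) ≈ 100.52°

For an h orbital, l = 5.
|L| − L_z,max = (√30 − 5)ℏ ≈ 0.4772ℏ.
There are 2l+1 = 11 values of m_l.
For m_l = -1: cos θ = -1/√30, θ ≈ 100.52°.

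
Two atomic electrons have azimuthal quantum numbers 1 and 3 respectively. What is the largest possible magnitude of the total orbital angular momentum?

|L_tot|_max = 2√5 ℏ ≈ 4.472ℏ

Angular momentum addition gives L = |l₁ − l₂|, …, l₁ + l₂.
Allowed values: L = 2, 3, 4.
The largest magnitude corresponds to L = 4: |L_tot| = ℏ√(4·5) = 2√5 ℏ.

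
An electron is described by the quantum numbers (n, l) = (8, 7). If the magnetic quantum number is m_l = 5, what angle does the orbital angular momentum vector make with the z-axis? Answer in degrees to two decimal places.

θ ≈ 48.08°

|L| = ℏ√(l(l+1)) = 2√14 ℏ.
L_z = m_l ℏ = 5ℏ.
cos θ = L_z/|L| = 5/√56, so θ ≈ 48.08°.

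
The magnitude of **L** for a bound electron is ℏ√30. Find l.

|L| = ℏ√(l(l+1)), so l(l+1) = 30.
Solving: l = 5.

l = 5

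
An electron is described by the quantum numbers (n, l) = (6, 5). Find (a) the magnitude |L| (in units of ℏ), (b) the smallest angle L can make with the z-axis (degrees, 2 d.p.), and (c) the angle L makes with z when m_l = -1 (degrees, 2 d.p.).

|L| = ℏ√(5·6) = √30 ℏ ≈ 5.477ℏ.
cos θ_min = 5/√30, so θ_min ≈ 24.09°.
For m_l = -1: cos θ = -1/√30, θ ≈ 100.52°.

|L| = √30 ℏ ≈ 5.477ℏ; θ_min ≈ 24.09°; θ(m_l=-1) ≈ 100.52°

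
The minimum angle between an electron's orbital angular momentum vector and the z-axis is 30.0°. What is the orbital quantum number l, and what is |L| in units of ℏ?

At minimum angle, m_l = l, so cos θ = l/√(l(l+1)); cos²θ = l/(l+1) = 0.7500.
Solving: l = 3.
Then |L| = ℏ√(3·4) = 2√3 ℏ.

l = 3, |L| = 2√3 ℏ ≈ 3.464ℏ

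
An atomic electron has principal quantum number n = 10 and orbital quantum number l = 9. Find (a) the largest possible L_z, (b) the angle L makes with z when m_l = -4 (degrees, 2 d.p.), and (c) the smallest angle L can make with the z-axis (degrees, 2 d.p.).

L_z,max = 9ℏ; θ(m_l=-4) ≈ 114.94°; θ_min ≈ 18.43°

L_z,max = lℏ = 9ℏ.
For m_l = -4: cos θ = -4/√90, θ ≈ 114.94°.
cos θ_min = 9/√90, so θ_min ≈ 18.43°.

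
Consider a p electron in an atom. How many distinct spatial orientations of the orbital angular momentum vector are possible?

The letter p corresponds to l = 1.
The number of m_l values is 2l + 1 = 2·1 + 1 = 3.

3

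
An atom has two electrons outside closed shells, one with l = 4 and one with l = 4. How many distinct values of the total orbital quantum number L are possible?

Angular momentum addition gives L = |l₁ − l₂|, …, l₁ + l₂.
So L can be 0, 1, 2, 3, 4, 5, 6, 7, 8.
That is 9 values.

9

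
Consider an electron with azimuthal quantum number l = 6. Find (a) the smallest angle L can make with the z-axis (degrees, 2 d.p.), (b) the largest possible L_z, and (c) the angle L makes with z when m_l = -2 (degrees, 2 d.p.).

cos θ_min = 6/√42, so θ_min ≈ 22.21°.
L_z,max = lℏ = 6ℏ.
For m_l = -2: cos θ = -2/√42, θ ≈ 107.98°.

θ_min ≈ 22.21°; L_z,max = 6ℏ; θ(m_l=-2) ≈ 107.98°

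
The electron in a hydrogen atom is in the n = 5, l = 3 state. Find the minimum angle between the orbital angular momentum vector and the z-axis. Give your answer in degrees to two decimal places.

θ_min ≈ 30.00°

|L| = √(l(l+1)) ℏ = 2√3 ℏ.
The smallest angle corresponds to the largest L_z, i.e. m_l = l = 3, giving L_z = 3ℏ.
cos θ_min = 3/√12, so θ_min ≈ 30.00°.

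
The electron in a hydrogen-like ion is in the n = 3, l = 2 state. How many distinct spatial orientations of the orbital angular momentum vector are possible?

5

The number of m_l values is 2l + 1 = 2·2 + 1 = 5.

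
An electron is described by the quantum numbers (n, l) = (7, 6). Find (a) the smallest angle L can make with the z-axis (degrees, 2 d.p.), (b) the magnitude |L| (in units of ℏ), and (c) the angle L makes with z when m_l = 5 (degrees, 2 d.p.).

cos θ_min = 6/√42, so θ_min ≈ 22.21°.
|L| = ℏ√(6·7) = √42 ℏ ≈ 6.481ℏ.
For m_l = 5: cos θ = 5/√42, θ ≈ 39.51°.

θ_min ≈ 22.21°; |L| = √42 ℏ ≈ 6.481ℏ; θ(m_l=5) ≈ 39.51°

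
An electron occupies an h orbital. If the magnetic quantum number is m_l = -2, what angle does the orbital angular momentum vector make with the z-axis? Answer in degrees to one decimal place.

θ ≈ 111.4°

For an h orbital, l = 5.
|L| = ℏ√(l(l+1)) = √30 ℏ.
L_z = m_l ℏ = −2ℏ.
cos θ = L_z/|L| = -2/√30, so θ ≈ 111.4°.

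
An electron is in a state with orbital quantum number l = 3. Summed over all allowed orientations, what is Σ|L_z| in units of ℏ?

Σ|L_z| = 12 ℏ

m_l ∈ {-3, -2, -1, 0, 1, 2, 3}.
Σ|m_l| = 2(1+2+…+3) = 12.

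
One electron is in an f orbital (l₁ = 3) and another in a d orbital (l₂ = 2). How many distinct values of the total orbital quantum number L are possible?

By the triangle rule, |l₁ − l₂| ≤ L ≤ l₁ + l₂.
So L can be 1, 2, 3, 4, 5.
That is 5 values.

5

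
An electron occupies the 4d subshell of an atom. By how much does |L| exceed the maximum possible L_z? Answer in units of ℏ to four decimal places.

|L| − L_z,max ≈ 0.4495ℏ

4d means n = 4, l = 2.
|L| = √6 ℏ ≈ 2.4495ℏ, while L_z,max = lℏ = 2ℏ.
The difference is (√6 − 2)ℏ ≈ 0.4495ℏ.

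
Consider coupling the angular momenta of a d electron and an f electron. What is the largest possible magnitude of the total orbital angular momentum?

L runs from |2 − 3| = 1 to 2 + 3 = 5.
Allowed values: L = 1, 2, 3, 4, 5.
The largest magnitude corresponds to L = 5: |L_tot| = ℏ√(5·6) = √30 ℏ.

|L_tot|_max = √30 ℏ ≈ 5.477ℏ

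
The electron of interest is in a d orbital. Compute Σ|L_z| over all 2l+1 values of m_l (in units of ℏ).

Σ|L_z| = 6 ℏ

A d state has l = 2.
The allowed m_l values are -2, -1, 0, 1, 2.
Σ|m_l| = 2(1+2+…+2) = 6.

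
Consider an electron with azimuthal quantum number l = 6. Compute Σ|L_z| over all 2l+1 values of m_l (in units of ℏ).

Σ|L_z| = 42 ℏ

m_l ∈ {-6, -5, -4, -3, -2, -1, 0, 1, 2, 3, 4, 5, 6}.
Σ|m_l| = l(l+1) = 42.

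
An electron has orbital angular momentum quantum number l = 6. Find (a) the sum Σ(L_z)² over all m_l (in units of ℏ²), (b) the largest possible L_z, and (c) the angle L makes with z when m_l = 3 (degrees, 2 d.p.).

Σ(L_z)² = 182 ℏ²; L_z,max = 6ℏ; θ(m_l=3) ≈ 62.42°

Σ m_l² = 182, so Σ(L_z)² = 182 ℏ².
L_z,max = lℏ = 6ℏ.
For m_l = 3: cos θ = 3/√42, θ ≈ 62.42°.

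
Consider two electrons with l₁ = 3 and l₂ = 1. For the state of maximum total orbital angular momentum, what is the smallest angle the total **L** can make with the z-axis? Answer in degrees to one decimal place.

θ_min ≈ 26.6°

The total orbital quantum number L ranges from |l₁ − l₂| to l₁ + l₂ in integer steps.
Allowed values: L = 2, 3, 4.
The maximum is L = 4, with |L_tot| = ℏ√(4·5) = 2√5 ℏ.
The minimum angle with z is arccos(4/√20) ≈ 26.6°.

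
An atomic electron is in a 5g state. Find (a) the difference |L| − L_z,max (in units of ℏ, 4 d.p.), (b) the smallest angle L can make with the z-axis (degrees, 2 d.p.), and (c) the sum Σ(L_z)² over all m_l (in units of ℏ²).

|L|−L_z,max ≈ 0.4721ℏ; θ_min ≈ 26.57°; Σ(L_z)² = 60 ℏ²

5g means n = 5, l = 4.
|L| − L_z,max = (2√5 − 4)ℏ ≈ 0.4721ℏ.
cos θ_min = 4/√20, so θ_min ≈ 26.57°.
Σ m_l² = 60, so Σ(L_z)² = 60 ℏ².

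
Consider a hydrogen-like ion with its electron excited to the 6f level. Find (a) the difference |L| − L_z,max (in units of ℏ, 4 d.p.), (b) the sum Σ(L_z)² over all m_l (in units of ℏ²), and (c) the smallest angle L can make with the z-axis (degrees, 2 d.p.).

|L|−L_z,max ≈ 0.4641ℏ; Σ(L_z)² = 28 ℏ²; θ_min ≈ 30.00°

The 6f level has l = 3.
|L| − L_z,max = (2√3 − 3)ℏ ≈ 0.4641ℏ.
Σ m_l² = 28, so Σ(L_z)² = 28 ℏ².
cos θ_min = 3/√12, so θ_min ≈ 30.00°.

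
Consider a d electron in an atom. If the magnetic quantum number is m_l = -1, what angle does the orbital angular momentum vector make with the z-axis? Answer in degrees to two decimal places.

θ ≈ 114.09°

For a d orbital, l = 2.
|L|² = l(l+1)ℏ² = 6ℏ², so |L| = √6 ℏ.
L_z = m_l ℏ = −1ℏ.
cos θ = L_z/|L| = -1/√6, so θ ≈ 114.09°.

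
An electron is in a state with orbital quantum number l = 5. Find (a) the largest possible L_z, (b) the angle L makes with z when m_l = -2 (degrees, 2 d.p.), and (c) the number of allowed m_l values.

L_z,max = lℏ = 5ℏ.
For m_l = -2: cos θ = -2/√30, θ ≈ 111.42°.
There are 2l+1 = 11 values of m_l.

L_z,max = 5ℏ; θ(m_l=-2) ≈ 111.42°; 11 values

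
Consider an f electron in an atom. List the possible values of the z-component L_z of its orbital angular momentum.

L_z ∈ {−3ℏ, −2ℏ, −ℏ, 0, ℏ, 2ℏ, 3ℏ}

An f state has l = 3.
L_z = m_l ℏ with m_l ranging from −l to +l in integer steps.
For l = 3: m_l ∈ {-3, -2, -1, 0, 1, 2, 3}.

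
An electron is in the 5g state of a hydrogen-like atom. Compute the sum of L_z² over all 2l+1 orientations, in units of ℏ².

Σ(L_z)² = 60 ℏ²

The 5g subshell has l = 4.
The allowed m_l values are -4, -3, -2, -1, 0, 1, 2, 3, 4.
Summing m² from −4 to 4: Σ m_l² = 60.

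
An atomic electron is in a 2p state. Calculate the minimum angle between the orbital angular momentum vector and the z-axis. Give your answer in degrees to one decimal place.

2p means n = 2, l = 1.
|L|² = l(l+1)ℏ² = 2ℏ², so |L| = √2 ℏ.
The smallest angle corresponds to the largest L_z, i.e. m_l = l = 1, giving L_z = 1ℏ.
cos θ_min = 1/√2, so θ_min ≈ 45.0°.

θ_min ≈ 45.0°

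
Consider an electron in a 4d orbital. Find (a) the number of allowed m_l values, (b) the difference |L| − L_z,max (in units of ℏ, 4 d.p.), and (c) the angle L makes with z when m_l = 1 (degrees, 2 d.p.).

5 values; |L|−L_z,max ≈ 0.4495ℏ; θ(m_l=1) ≈ 65.91°

The 4d subshell has l = 2.
There are 2l+1 = 5 values of m_l.
|L| − L_z,max = (√6 − 2)ℏ ≈ 0.4495ℏ.
For m_l = 1: cos θ = 1/√6, θ ≈ 65.91°.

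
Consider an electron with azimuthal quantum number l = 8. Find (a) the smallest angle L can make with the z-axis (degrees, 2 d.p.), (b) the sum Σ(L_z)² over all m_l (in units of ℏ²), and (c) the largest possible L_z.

cos θ_min = 8/√72, so θ_min ≈ 19.47°.
Σ m_l² = 408, so Σ(L_z)² = 408 ℏ².
L_z,max = lℏ = 8ℏ.

θ_min ≈ 19.47°; Σ(L_z)² = 408 ℏ²; L_z,max = 8ℏ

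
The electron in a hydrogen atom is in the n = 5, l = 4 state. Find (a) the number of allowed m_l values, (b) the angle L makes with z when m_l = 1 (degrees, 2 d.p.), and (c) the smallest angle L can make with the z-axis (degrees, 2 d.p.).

9 values; θ(m_l=1) ≈ 77.08°; θ_min ≈ 26.57°

There are 2l+1 = 9 values of m_l.
For m_l = 1: cos θ = 1/√20, θ ≈ 77.08°.
cos θ_min = 4/√20, so θ_min ≈ 26.57°.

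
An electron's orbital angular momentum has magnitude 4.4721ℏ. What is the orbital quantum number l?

(|L|/ℏ)² = l(l+1) = 20.
Solving: l = 4.

l = 4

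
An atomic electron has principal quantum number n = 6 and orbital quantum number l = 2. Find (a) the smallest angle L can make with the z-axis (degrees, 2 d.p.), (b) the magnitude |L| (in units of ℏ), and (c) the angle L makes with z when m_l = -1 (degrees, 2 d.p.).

θ_min ≈ 35.26°; |L| = √6 ℏ ≈ 2.449ℏ; θ(m_l=-1) ≈ 114.09°

cos θ_min = 2/√6, so θ_min ≈ 35.26°.
|L| = ℏ√(2·3) = √6 ℏ ≈ 2.449ℏ.
For m_l = -1: cos θ = -1/√6, θ ≈ 114.09°.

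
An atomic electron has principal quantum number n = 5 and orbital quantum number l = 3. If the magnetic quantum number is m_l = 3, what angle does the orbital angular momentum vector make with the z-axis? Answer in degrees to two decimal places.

θ ≈ 30.00°

|L| = √(l(l+1)) ℏ = 2√3 ℏ.
L_z = m_l ℏ = 3ℏ.
cos θ = L_z/|L| = 3/√12, so θ ≈ 30.00°.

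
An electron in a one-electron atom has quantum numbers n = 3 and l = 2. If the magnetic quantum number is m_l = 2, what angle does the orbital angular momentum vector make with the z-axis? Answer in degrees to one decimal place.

|L| = ℏ√(l(l+1)) = √6 ℏ.
L_z = m_l ℏ = 2ℏ.
cos θ = L_z/|L| = 2/√6, so θ ≈ 35.3°.

θ ≈ 35.3°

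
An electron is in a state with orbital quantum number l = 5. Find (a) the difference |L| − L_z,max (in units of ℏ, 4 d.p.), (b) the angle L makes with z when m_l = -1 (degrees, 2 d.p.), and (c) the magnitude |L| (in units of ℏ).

|L| − L_z,max = (√30 − 5)ℏ ≈ 0.4772ℏ.
For m_l = -1: cos θ = -1/√30, θ ≈ 100.52°.
|L| = ℏ√(5·6) = √30 ℏ ≈ 5.477ℏ.

|L|−L_z,max ≈ 0.4772ℏ; θ(m_l=-1) ≈ 100.52°; |L| = √30 ℏ ≈ 5.477ℏ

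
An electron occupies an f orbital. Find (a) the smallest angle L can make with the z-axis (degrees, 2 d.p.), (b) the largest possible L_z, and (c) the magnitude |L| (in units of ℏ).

θ_min ≈ 30.00°; L_z,max = 3ℏ; |L| = 2√3 ℏ ≈ 3.464ℏ

For an f orbital, l = 3.
cos θ_min = 3/√12, so θ_min ≈ 30.00°.
L_z,max = lℏ = 3ℏ.
|L| = ℏ√(3·4) = 2√3 ℏ ≈ 3.464ℏ.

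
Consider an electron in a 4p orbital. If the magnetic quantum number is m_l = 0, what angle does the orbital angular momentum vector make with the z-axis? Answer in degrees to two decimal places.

For 4p, l = 1.
|L| = ℏ√(l(l+1)) = √2 ℏ.
L_z = m_l ℏ = 0ℏ.
cos θ = L_z/|L| = 0/√2, so θ ≈ 90.00°.

θ ≈ 90.00°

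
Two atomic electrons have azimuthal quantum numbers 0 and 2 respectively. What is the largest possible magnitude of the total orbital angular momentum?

|L_tot|_max = √6 ℏ ≈ 2.449ℏ

Angular momentum addition gives L = |l₁ − l₂|, …, l₁ + l₂.
So L can be 2.
The largest magnitude corresponds to L = 2: |L_tot| = ℏ√(2·3) = √6 ℏ.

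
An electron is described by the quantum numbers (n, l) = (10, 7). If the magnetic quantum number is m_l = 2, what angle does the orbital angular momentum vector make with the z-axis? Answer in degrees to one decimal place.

|L|² = l(l+1)ℏ² = 56ℏ², so |L| = 2√14 ℏ.
L_z = m_l ℏ = 2ℏ.
cos θ = L_z/|L| = 2/√56, so θ ≈ 74.5°.

θ ≈ 74.5°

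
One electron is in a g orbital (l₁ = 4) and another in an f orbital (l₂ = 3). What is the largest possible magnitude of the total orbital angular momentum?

L runs from |4 − 3| = 1 to 4 + 3 = 7.
L ∈ {1, 2, 3, 4, 5, 6, 7}.
The largest magnitude corresponds to L = 7: |L_tot| = ℏ√(7·8) = 2√14 ℏ.

|L_tot|_max = 2√14 ℏ ≈ 7.483ℏ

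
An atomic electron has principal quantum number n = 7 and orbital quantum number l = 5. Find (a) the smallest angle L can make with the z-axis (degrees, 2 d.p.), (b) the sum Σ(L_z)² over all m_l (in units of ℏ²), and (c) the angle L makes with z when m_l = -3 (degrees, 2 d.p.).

θ_min ≈ 24.09°; Σ(L_z)² = 110 ℏ²; θ(m_l=-3) ≈ 123.21°

cos θ_min = 5/√30, so θ_min ≈ 24.09°.
Σ m_l² = 110, so Σ(L_z)² = 110 ℏ².
For m_l = -3: cos θ = -3/√30, θ ≈ 123.21°.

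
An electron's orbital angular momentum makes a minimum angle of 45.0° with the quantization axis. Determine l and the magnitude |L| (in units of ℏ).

cos²θ_min = l/(l+1) = 0.5000.
Solving: l = 1.
Then |L| = ℏ√(1·2) = √2 ℏ.

l = 1, |L| = √2 ℏ ≈ 1.414ℏ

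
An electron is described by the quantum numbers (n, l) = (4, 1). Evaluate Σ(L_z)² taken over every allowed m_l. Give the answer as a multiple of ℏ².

m_l runs from −1 to 1, i.e. {-1, 0, 1}.
Σ m_l² = l(l+1)(2l+1)/3 = 1·2·3/3 = 2.

Σ(L_z)² = 2 ℏ²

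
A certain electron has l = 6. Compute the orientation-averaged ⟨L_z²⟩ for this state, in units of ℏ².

⟨L_z²⟩ = 14 ℏ²

m_l runs from −6 to 6, i.e. {-6, -5, -4, -3, -2, -1, 0, 1, 2, 3, 4, 5, 6}.
⟨L_z²⟩ = ℏ²·l(l+1)/3 = 14ℏ².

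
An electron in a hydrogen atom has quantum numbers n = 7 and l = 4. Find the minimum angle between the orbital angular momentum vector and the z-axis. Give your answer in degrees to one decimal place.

|L| = ℏ√(l(l+1)) = 2√5 ℏ.
The smallest angle corresponds to the largest L_z, i.e. m_l = l = 4, giving L_z = 4ℏ.
cos θ_min = 4/√20, so θ_min ≈ 26.6°.

θ_min ≈ 26.6°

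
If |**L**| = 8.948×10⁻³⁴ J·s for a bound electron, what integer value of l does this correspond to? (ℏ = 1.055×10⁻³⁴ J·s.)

l = 8

Dividing by ℏ: |L|/ℏ ≈ 8.482.
Set l(l+1) = 71.94; the integer solution is l = 8.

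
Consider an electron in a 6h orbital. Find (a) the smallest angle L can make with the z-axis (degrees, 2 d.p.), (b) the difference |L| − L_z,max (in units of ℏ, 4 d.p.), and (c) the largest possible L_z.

For 6h, l = 5.
cos θ_min = 5/√30, so θ_min ≈ 24.09°.
|L| − L_z,max = (√30 − 5)ℏ ≈ 0.4772ℏ.
L_z,max = lℏ = 5ℏ.

θ_min ≈ 24.09°; |L|−L_z,max ≈ 0.4772ℏ; L_z,max = 5ℏ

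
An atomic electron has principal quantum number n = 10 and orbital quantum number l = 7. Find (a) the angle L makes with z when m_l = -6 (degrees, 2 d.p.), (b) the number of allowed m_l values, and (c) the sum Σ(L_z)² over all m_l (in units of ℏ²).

θ(m_l=-6) ≈ 143.30°; 15 values; Σ(L_z)² = 280 ℏ²

For m_l = -6: cos θ = -6/√56, θ ≈ 143.30°.
There are 2l+1 = 15 values of m_l.
Σ m_l² = 280, so Σ(L_z)² = 280 ℏ².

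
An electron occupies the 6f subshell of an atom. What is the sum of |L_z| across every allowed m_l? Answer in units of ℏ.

Σ|L_z| = 12 ℏ

For 6f, l = 3.
m_l ∈ {-3, -2, -1, 0, 1, 2, 3}.
Σ|m_l| = l(l+1) = 12.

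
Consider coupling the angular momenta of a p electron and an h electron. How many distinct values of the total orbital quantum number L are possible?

3

L runs from |1 − 5| = 4 to 1 + 5 = 6.
Allowed values: L = 4, 5, 6.
That is 3 values.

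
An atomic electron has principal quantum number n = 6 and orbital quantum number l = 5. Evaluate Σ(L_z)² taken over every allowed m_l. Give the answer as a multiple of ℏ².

m_l runs from −5 to 5, i.e. {-5, -4, -3, -2, -1, 0, 1, 2, 3, 4, 5}.
Σ m_l² = 2·(1 + 4 + 9 + 16 + 25) = 110.

Σ(L_z)² = 110 ℏ²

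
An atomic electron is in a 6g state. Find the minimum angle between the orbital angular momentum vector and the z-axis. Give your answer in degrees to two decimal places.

θ_min ≈ 26.57°

The 6g subshell has l = 4.
|L| = √(l(l+1)) ℏ = 2√5 ℏ.
The smallest angle corresponds to the largest L_z, i.e. m_l = l = 4, giving L_z = 4ℏ.
cos θ_min = 4/√20, so θ_min ≈ 26.57°.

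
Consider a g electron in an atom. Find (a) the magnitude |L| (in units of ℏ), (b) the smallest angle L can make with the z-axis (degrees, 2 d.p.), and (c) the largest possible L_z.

For a g orbital, l = 4.
|L| = ℏ√(4·5) = 2√5 ℏ ≈ 4.472ℏ.
cos θ_min = 4/√20, so θ_min ≈ 26.57°.
L_z,max = lℏ = 4ℏ.

|L| = 2√5 ℏ ≈ 4.472ℏ; θ_min ≈ 26.57°; L_z,max = 4ℏ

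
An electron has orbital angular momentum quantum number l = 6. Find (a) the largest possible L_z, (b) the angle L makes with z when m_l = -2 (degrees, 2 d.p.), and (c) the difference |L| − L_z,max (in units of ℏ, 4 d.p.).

L_z,max = lℏ = 6ℏ.
For m_l = -2: cos θ = -2/√42, θ ≈ 107.98°.
|L| − L_z,max = (√42 − 6)ℏ ≈ 0.4807ℏ.

L_z,max = 6ℏ; θ(m_l=-2) ≈ 107.98°; |L|−L_z,max ≈ 0.4807ℏ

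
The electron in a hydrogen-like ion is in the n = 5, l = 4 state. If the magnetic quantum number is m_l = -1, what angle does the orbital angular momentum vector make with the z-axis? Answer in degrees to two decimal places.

|L|² = l(l+1)ℏ² = 20ℏ², so |L| = 2√5 ℏ.
L_z = m_l ℏ = −1ℏ.
cos θ = L_z/|L| = -1/√20, so θ ≈ 102.92°.

θ ≈ 102.92°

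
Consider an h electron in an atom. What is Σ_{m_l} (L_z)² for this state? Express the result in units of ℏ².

Σ(L_z)² = 110 ℏ²

An h state has l = 5.
m_l ∈ {-5, -4, -3, -2, -1, 0, 1, 2, 3, 4, 5}.
Σ m_l² = 2·(1 + 4 + 9 + 16 + 25) = 110.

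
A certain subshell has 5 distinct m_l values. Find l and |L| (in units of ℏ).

2l + 1 = 5 ⇒ l = 2.
|L| = ℏ√(l(l+1)) = ℏ√(2·3) = √6 ℏ.

l = 2, |L| = √6 ℏ ≈ 2.449ℏ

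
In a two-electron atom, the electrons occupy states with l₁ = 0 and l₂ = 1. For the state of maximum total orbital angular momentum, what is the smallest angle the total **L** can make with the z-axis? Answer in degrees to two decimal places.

θ_min ≈ 45.00°

The total orbital quantum number L ranges from |l₁ − l₂| to l₁ + l₂ in integer steps.
So L can be 1.
The maximum is L = 1, with |L_tot| = ℏ√(1·2) = √2 ℏ.
The minimum angle with z is arccos(1/√2) ≈ 45.00°.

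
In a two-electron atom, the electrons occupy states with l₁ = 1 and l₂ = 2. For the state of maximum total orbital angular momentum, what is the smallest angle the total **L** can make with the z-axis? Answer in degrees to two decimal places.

θ_min ≈ 30.00°

The total orbital quantum number L ranges from |l₁ − l₂| to l₁ + l₂ in integer steps.
L ∈ {1, 2, 3}.
The maximum is L = 3, with |L_tot| = ℏ√(3·4) = 2√3 ℏ.
The minimum angle with z is arccos(3/√12) ≈ 30.00°.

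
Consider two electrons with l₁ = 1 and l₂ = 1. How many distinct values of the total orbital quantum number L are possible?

The total orbital quantum number L ranges from |l₁ − l₂| to l₁ + l₂ in integer steps.
Allowed values: L = 0, 1, 2.
That is 3 values.

3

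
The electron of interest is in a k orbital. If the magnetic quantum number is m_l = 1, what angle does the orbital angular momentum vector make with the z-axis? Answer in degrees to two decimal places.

K corresponds to l = 7.
|L| = ℏ√(l(l+1)) = 2√14 ℏ.
L_z = m_l ℏ = 1ℏ.
cos θ = L_z/|L| = 1/√56, so θ ≈ 82.32°.

θ ≈ 82.32°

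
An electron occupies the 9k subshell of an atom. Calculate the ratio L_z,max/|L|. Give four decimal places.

9k means n = 9, l = 7.
|L| = 2√14 ℏ ≈ 7.4833ℏ, while L_z,max = lℏ = 7ℏ.
L_z,max/|L| = 7/√56 = 0.9354.

L_z,max/|L| = 0.9354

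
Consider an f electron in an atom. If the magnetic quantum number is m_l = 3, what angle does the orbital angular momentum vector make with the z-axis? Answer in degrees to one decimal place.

θ ≈ 30.0°

The letter f corresponds to l = 3.
|L| = √(l(l+1)) ℏ = 2√3 ℏ.
L_z = m_l ℏ = 3ℏ.
cos θ = L_z/|L| = 3/√12, so θ ≈ 30.0°.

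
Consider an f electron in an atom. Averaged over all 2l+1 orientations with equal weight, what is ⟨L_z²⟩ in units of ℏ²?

⟨L_z²⟩ = 4 ℏ²

The letter f corresponds to l = 3.
m_l runs from −3 to 3, i.e. {-3, -2, -1, 0, 1, 2, 3}.
⟨L_z²⟩ = ℏ²·(Σ m_l²)/(2l+1) = ℏ²·28/7 = 4ℏ².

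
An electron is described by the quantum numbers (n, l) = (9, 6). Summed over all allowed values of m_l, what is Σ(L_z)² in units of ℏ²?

Σ(L_z)² = 182 ℏ²

m_l ∈ {-6, -5, -4, -3, -2, -1, 0, 1, 2, 3, 4, 5, 6}.
Σ m_l² = l(l+1)(2l+1)/3 = 6·7·13/3 = 182.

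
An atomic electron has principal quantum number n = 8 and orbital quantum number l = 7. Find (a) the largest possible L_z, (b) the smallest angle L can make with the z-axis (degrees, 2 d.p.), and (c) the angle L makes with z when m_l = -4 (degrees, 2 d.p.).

L_z,max = lℏ = 7ℏ.
cos θ_min = 7/√56, so θ_min ≈ 20.70°.
For m_l = -4: cos θ = -4/√56, θ ≈ 122.31°.

L_z,max = 7ℏ; θ_min ≈ 20.70°; θ(m_l=-4) ≈ 122.31°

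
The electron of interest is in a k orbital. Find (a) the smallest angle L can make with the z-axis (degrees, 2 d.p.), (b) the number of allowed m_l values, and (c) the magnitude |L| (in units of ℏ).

The letter k corresponds to l = 7.
cos θ_min = 7/√56, so θ_min ≈ 20.70°.
There are 2l+1 = 15 values of m_l.
|L| = ℏ√(7·8) = 2√14 ℏ ≈ 7.483ℏ.

θ_min ≈ 20.70°; 15 values; |L| = 2√14 ℏ ≈ 7.483ℏ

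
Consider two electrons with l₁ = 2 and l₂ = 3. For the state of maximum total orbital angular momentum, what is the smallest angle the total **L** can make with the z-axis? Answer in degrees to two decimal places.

The total orbital quantum number L ranges from |l₁ − l₂| to l₁ + l₂ in integer steps.
So L can be 1, 2, 3, 4, 5.
The maximum is L = 5, with |L_tot| = ℏ√(5·6) = √30 ℏ.
The minimum angle with z is arccos(5/√30) ≈ 24.09°.

θ_min ≈ 24.09°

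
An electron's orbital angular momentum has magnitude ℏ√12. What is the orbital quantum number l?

|L| = ℏ√(l(l+1)), so l(l+1) = 12.
l² + l − 12 = 0 ⇒ l = 3.

l = 3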